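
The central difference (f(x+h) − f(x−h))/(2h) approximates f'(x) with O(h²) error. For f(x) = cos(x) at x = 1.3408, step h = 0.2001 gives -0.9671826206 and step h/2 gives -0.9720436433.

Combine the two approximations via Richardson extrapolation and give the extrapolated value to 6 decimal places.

r = 2, so 2^r = 4.
4 × (-0.9720436433) = -3.8881745732; (-3.8881745732) − (-0.9671826206) = -2.9209919526
Divide by 2^2 − 1 = 3.
Result: -0.9736639842

-0.973664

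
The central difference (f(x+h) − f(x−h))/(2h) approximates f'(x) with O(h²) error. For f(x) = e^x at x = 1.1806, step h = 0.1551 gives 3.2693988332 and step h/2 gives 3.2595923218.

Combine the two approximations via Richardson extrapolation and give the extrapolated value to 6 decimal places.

3.256323

The method has order 2: 2^2 = 4.
Numerator 4 × A(h/2) − A(h) = 4 × 3.2595923218 − 3.2693988332 = 9.7689704540
R = 9.7689704540/3 = 3.2563234847
Shift from A(h/2): −0.0032688371.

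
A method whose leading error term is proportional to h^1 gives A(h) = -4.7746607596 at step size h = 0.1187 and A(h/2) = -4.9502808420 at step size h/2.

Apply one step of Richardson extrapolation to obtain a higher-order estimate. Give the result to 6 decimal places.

r = 1, so 2^r = 2.
2 × (-4.9502808420) − (-4.7746607596) = -5.1259009244
(-5.1259009244) ÷ 1 = -5.1259009244
Shift from A(h/2): −0.1756200824.

-5.125901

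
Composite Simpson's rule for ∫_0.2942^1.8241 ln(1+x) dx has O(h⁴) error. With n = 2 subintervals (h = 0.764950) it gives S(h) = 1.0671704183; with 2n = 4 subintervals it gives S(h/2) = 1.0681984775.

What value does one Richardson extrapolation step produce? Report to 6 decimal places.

With r = 4 the leading error scales as h^4, so the weight is 2^4 = 16.
Weighted: 17.0911756400 − 1.0671704183 = 16.0240052217
16.0240052217 ÷ 15 = 1.0682670148
Shift from A(h/2): +0.0000685373.

1.068267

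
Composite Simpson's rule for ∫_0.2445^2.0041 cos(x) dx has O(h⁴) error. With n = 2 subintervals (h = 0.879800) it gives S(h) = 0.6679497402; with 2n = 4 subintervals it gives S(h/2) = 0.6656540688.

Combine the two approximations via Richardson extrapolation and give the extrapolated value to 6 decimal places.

0.665501

r = 4, so 2^r = 16.
Difference of the inputs: 0.6656540688 − 0.6679497402 = -0.0022956714
Correction (A(h/2) − A(h))/(16 − 1) = (-0.0022956714)/15 = -0.0001530448
R = 0.6656540688 − 0.0001530448 = 0.6655010240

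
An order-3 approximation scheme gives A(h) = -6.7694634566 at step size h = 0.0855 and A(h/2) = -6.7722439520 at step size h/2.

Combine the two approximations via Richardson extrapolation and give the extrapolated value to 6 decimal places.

r = 3: numerator weight 8, denominator 7.
8 × (-6.7722439520) = -54.1779516160; (-54.1779516160) − (-6.7694634566) = -47.4084881594
Denominator 8 − 1 = 7.
(-47.4084881594) ÷ 7 = -6.7726411656
Gap between inputs: 2.780e-03; correction applied: −0.0003972136.

-6.772641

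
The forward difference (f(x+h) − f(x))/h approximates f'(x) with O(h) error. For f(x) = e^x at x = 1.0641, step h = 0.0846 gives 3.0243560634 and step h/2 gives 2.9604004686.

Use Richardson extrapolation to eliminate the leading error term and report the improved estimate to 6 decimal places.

2.896445

r = 1, so 2^r = 2.
Difference of the inputs: 2.9604004686 − 3.0243560634 = -0.0639555948
Correction (A(h/2) − A(h))/(2 − 1) = (-0.0639555948)/1 = -0.0639555948
R = 2.9604004686 − 0.0639555948 = 2.8964448738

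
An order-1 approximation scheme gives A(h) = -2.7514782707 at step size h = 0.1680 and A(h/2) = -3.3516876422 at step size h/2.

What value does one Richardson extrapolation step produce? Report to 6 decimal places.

r = 1: numerator weight 2, denominator 1.
Difference of the inputs: -3.3516876422 − (-2.7514782707) = -0.6002093715
Correction (A(h/2) − A(h))/(2 − 1) = (-0.6002093715)/1 = -0.6002093715
R = -3.3516876422 − 0.6002093715 = -3.9518970137
Gap between inputs: 6.002e-01; correction applied: −0.6002093715.

-3.951897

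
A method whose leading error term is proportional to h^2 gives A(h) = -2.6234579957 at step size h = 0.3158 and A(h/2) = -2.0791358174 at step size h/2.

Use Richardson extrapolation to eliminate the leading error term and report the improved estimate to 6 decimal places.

The method has order 2: 2^2 = 4.
Difference of the inputs: -2.0791358174 − (-2.6234579957) = 0.5443221783
Divide by 2^2 − 1 = 3: 0.5443221783/3 = 0.1814407261
R = -2.0791358174 + 0.1814407261 = -1.8976950913
Correction |R − A(h/2)| = 1.814e-01; gap |A(h/2) − A(h)| = 5.443e-01.

-1.897695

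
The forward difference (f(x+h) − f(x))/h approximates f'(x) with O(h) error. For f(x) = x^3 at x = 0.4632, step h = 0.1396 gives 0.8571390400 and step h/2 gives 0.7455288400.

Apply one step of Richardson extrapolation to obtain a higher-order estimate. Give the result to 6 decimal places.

Leading term ∝ h^1; use weight 2 = 2^1.
2 × 0.7455288400 − 0.8571390400 = 0.6339186400
R = 0.6339186400/1 = 0.6339186400

0.633919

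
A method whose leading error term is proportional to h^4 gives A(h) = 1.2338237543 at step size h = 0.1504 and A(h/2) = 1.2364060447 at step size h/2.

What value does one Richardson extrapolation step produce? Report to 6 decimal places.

With r = 4 the leading error scales as h^4, so the weight is 2^4 = 16.
A(h/2) − A(h) = 1.2364060447 − 1.2338237543 = 0.0025822904
Divide by 2^4 − 1 = 15: 0.0025822904/15 = 0.0001721527
R = A(h/2) + (A(h/2) − A(h))/15 = 1.2364060447 + 0.0001721527 = 1.2365781974

1.236578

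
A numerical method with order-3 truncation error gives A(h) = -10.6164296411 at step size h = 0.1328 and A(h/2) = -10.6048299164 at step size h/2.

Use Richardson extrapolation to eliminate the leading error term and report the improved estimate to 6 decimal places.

The method has order 3: 2^3 = 8.
8*(-10.6048299164) − (-10.6164296411) = -74.2222096901
R = (-74.2222096901)/7 = -10.6031728129

-10.603173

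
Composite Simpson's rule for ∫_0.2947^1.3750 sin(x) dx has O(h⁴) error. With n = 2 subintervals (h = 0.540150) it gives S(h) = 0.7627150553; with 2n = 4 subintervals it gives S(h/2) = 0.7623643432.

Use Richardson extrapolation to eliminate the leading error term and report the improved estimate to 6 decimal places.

Leading term ∝ h^4; use weight 16 = 2^4.
Difference of the inputs: 0.7623643432 − 0.7627150553 = -0.0003507121
Correction (A(h/2) − A(h))/(16 − 1) = (-0.0003507121)/15 = -0.0000233808
R = A(h/2) + (A(h/2) − A(h))/15 = 0.7623643432 − 0.0000233808 = 0.7623409624
Shift from A(h/2): −0.0000233808.

0.762341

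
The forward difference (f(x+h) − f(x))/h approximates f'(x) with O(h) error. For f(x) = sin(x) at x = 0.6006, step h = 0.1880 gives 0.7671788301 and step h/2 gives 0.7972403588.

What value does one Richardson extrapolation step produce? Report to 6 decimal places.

0.827302

Method order is 1; weight 2^1 = 2.
2^1 × A(h/2) = 1.5944807176; minus A(h) gives 0.8273018875.
Divide by 2^1 − 1 = 1.
Result: 0.8273018875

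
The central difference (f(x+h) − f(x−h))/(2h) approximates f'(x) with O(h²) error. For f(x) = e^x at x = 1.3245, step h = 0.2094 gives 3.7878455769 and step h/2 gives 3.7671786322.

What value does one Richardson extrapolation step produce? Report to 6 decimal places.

Method order is 2; weight 2^2 = 4.
A(h/2) − A(h) = 3.7671786322 − 3.7878455769 = -0.0206669447
Divide by 2^2 − 1 = 3: (-0.0206669447)/3 = -0.0068889816
R = A(h/2) + (A(h/2) − A(h))/3 = 3.7671786322 − 0.0068889816 = 3.7602896506
Gap between inputs: 2.067e-02; correction applied: −0.0068889816.

3.760290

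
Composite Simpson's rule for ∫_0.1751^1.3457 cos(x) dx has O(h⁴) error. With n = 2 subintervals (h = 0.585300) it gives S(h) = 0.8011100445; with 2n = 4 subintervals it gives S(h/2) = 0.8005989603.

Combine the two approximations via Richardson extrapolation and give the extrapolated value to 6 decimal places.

Leading term ∝ h^4; use weight 16 = 2^4.
A(h/2) − A(h) = 0.8005989603 − 0.8011100445 = -0.0005110842
Correction (A(h/2) − A(h))/(16 − 1) = (-0.0005110842)/15 = -0.0000340723
R = A(h/2) + (A(h/2) − A(h))/15 = 0.8005989603 − 0.0000340723 = 0.8005648880

0.800565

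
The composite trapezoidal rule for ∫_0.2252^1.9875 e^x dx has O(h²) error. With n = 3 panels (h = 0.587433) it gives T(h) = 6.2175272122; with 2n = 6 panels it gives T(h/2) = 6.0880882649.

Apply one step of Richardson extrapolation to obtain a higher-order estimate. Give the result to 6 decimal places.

6.044942

r = 2: numerator weight 4, denominator 3.
Numerator 4 × A(h/2) − A(h) = 4 × 6.0880882649 − 6.2175272122 = 18.1348258474
R = 18.1348258474/3 = 6.0449419491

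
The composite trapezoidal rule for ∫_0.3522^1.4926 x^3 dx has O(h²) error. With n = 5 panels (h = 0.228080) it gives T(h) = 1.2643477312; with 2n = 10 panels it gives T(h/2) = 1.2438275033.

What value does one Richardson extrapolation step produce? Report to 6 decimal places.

1.236987

With r = 2 the leading error scales as h^2, so the weight is 2^2 = 4.
Top: 4(1.2438275033) − (1.2643477312) = 3.7109622820
R = 3.7109622820/3 = 1.2369874273
Correction |R − A(h/2)| = 6.840e-03; gap |A(h/2) − A(h)| = 2.052e-02.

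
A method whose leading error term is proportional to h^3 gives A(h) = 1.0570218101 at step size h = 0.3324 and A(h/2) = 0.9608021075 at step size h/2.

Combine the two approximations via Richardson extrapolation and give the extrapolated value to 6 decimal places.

0.947056

Method order is 3; weight 2^3 = 8.
8 × 0.9608021075 = 7.6864168600; subtract 1.0570218101 → 6.6293950499
R = 6.6293950499/7 = 0.9470564357
Shift from A(h/2): −0.0137456718.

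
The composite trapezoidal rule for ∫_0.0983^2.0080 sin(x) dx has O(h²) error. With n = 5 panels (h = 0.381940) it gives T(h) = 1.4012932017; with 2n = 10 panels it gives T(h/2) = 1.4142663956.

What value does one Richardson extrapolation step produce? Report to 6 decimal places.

1.418591

Leading term ∝ h^2; use weight 4 = 2^2.
4·1.4142663956 = 5.6570655824; 5.6570655824 − 1.4012932017 = 4.2557723807
4.2557723807 ÷ 3 = 1.4185907936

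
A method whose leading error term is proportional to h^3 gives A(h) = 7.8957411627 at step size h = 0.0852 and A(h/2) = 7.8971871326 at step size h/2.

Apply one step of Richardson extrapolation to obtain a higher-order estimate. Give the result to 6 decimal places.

7.897394

Leading term ∝ h^3; use weight 8 = 2^3.
Top: 8(7.8971871326) − (7.8957411627) = 55.2817558981
Divide by 2^3 − 1 = 7.
Result: 7.8973936997
Gap between inputs: 1.446e-03; correction applied: +0.0002065671.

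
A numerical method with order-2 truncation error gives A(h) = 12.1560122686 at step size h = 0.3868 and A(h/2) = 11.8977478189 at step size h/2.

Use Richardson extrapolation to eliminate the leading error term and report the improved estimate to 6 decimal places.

Error is O(h^2); halving h shrinks it by 2^2 = 4.
4 × 11.8977478189 = 47.5909912756; 47.5909912756 − 12.1560122686 = 35.4349790070
Divide by 2^2 − 1 = 3.
So the Richardson estimate is 11.8116596690.

11.811660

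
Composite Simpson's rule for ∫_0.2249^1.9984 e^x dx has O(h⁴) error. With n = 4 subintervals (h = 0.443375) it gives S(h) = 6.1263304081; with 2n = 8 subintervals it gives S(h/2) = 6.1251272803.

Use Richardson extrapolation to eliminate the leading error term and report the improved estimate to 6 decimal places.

6.125047

Order 4 gives 2^r = 16 and 2^r − 1 = 15.
Weighted: 98.0020364848 − 6.1263304081 = 91.8757060767
91.8757060767 ÷ 15 = 6.1250470718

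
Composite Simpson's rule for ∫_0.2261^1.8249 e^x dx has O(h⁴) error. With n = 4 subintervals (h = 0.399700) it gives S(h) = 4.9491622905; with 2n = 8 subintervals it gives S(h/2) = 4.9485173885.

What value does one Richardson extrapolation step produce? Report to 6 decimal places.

Error is O(h^4); halving h shrinks it by 2^4 = 16.
16*4.9485173885 = 79.1762782160; subtract 4.9491622905 → 74.2271159255
(16*4.9485173885 − 4.9491622905)/(16 − 1) = 4.9484743950
Gap between inputs: 6.449e-04; correction applied: −0.0000429935.

4.948474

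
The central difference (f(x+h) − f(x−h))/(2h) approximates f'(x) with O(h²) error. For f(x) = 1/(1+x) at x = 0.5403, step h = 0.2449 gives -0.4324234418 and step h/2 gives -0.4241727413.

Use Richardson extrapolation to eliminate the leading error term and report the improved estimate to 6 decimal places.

Leading term ∝ h^2; use weight 4 = 2^2.
Weighted: (-1.6966909652) − (-0.4324234418) = -1.2642675234
Divide by 2^2 − 1 = 3.
R = (-1.2642675234)/3 = -0.4214225078

-0.421423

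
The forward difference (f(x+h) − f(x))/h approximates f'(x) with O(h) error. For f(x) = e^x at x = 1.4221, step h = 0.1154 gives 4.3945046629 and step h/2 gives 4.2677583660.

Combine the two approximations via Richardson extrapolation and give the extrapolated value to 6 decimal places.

4.141012

Order 1 gives 2^r = 2 and 2^r − 1 = 1.
2·4.2677583660 = 8.5355167320; 8.5355167320 − 4.3945046629 = 4.1410120691
Denominator 2 − 1 = 1.
So the Richardson estimate is 4.1410120691.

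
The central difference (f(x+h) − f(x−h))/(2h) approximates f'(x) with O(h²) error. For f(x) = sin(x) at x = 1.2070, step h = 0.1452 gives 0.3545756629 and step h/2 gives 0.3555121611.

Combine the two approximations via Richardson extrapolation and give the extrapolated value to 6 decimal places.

0.355824

r = 2, so 2^r = 4.
Numerator 4·A(h/2) − A(h) = 4·0.3555121611 − 0.3545756629 = 1.0674729815
Denominator 4 − 1 = 3.
(4·0.3555121611 − 0.3545756629)/(4 − 1) = 0.3558243272
Shift from A(h/2): +0.0003121661.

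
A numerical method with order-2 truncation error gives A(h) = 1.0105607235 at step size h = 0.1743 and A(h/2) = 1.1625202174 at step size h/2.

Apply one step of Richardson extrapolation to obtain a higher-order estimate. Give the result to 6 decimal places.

Leading term ∝ h^2; use weight 4 = 2^2.
2^2*A(h/2) = 4.6500808696; minus A(h) gives 3.6395201461.
Denominator 4 − 1 = 3.
Extrapolated: 3.6395201461 / 3 = 1.2131733820

1.213173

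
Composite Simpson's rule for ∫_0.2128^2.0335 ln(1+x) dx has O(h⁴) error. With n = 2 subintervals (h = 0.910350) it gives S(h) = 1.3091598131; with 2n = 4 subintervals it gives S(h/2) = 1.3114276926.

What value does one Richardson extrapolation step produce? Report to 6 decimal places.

Method order is 4; weight 2^4 = 16.
Difference of the inputs: 1.3114276926 − 1.3091598131 = 0.0022678795
Correction (A(h/2) − A(h))/(16 − 1) = 0.0022678795/15 = 0.0001511920
R = 1.3114276926 + 0.0001511920 = 1.3115788846

1.311579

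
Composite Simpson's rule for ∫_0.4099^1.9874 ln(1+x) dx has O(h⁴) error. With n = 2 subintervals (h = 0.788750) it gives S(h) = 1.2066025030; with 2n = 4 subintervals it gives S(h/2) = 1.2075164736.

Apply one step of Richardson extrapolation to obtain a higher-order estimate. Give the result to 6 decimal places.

1.207577

Error is O(h^4); halving h shrinks it by 2^4 = 16.
16×1.2075164736 = 19.3202635776; 19.3202635776 − 1.2066025030 = 18.1136610746
18.1136610746 ÷ 15 = 1.2075774050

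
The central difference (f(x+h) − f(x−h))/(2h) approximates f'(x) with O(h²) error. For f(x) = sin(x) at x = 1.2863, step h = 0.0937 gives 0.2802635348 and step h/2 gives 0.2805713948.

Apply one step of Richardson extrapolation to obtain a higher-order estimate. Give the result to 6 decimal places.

0.280674

Leading term ∝ h^2; use weight 4 = 2^2.
Top: 4(0.2805713948) − (0.2802635348) = 0.8420220444
Divide by 2^2 − 1 = 3.
R = 0.8420220444/3 = 0.2806740148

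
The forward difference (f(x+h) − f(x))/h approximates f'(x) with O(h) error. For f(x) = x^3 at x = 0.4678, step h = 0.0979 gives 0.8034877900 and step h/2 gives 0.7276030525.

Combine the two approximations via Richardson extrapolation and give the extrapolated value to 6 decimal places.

0.651718

r = 1, so 2^r = 2.
2·0.7276030525 − 0.8034877900 = 0.6517183150
Denominator 2 − 1 = 1.
0.6517183150 ÷ 1 = 0.6517183150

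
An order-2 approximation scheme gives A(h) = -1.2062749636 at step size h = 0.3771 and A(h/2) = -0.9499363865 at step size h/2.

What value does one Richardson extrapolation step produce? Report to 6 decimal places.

r = 2: numerator weight 4, denominator 3.
4*(-0.9499363865) = -3.7997455460; (-3.7997455460) − (-1.2062749636) = -2.5934705824
Denominator 4 − 1 = 3.
Extrapolated: (-2.5934705824) / 3 = -0.8644901941
Gap between inputs: 2.563e-01; correction applied: +0.0854461924.

-0.864490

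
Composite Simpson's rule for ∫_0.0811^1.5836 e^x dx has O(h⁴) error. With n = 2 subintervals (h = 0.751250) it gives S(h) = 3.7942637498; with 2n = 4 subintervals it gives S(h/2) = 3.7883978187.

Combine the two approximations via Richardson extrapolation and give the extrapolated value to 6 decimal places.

r = 4, so 2^r = 16.
Difference of the inputs: 3.7883978187 − 3.7942637498 = -0.0058659311
Divide by 2^4 − 1 = 15: (-0.0058659311)/15 = -0.0003910621
R = 3.7883978187 − 0.0003910621 = 3.7880067566
Correction |R − A(h/2)| = 3.911e-04; gap |A(h/2) − A(h)| = 5.866e-03.

3.788007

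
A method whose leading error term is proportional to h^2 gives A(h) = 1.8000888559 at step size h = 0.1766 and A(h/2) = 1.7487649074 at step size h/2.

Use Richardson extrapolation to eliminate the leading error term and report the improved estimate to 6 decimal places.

Method order is 2; weight 2^2 = 4.
4·1.7487649074 − 1.8000888559 = 5.1949707737
5.1949707737 ÷ 3 = 1.7316569246
Gap between inputs: 5.132e-02; correction applied: −0.0171079828.

1.731657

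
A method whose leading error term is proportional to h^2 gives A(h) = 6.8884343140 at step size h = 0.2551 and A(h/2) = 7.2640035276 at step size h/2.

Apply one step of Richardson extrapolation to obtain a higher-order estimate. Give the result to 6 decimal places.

Leading term ∝ h^2; use weight 4 = 2^2.
4*7.2640035276 − 6.8884343140 = 22.1675797964
Denominator 4 − 1 = 3.
Extrapolated: 22.1675797964 / 3 = 7.3891932655

7.389193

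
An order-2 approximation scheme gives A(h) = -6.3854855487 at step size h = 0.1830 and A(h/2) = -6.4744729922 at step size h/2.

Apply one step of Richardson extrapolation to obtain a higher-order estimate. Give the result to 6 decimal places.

Order 2 gives 2^r = 4 and 2^r − 1 = 3.
4 × (-6.4744729922) − (-6.3854855487) = -19.5124064201
R = (-19.5124064201)/3 = -6.5041354734
Correction |R − A(h/2)| = 2.966e-02; gap |A(h/2) − A(h)| = 8.899e-02.

-6.504135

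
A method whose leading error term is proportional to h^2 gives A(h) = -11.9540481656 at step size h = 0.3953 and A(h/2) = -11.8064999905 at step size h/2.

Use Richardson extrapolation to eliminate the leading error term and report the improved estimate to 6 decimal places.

r = 2: numerator weight 4, denominator 3.
4×(-11.8064999905) = -47.2259999620; subtract (-11.9540481656) → -35.2719517964
Divide by 2^2 − 1 = 3.
So the Richardson estimate is -11.7573172655.

-11.757317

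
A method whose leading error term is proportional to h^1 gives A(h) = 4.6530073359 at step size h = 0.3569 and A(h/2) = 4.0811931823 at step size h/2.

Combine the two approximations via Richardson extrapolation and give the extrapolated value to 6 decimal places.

Method order is 1; weight 2^1 = 2.
Top: 2(4.0811931823) − (4.6530073359) = 3.5093790287
(2×4.0811931823 − 4.6530073359)/(2 − 1) = 3.5093790287

3.509379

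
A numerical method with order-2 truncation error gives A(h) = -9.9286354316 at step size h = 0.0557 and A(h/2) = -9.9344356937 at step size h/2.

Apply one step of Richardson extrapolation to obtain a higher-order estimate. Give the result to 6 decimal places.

Error is O(h^2); halving h shrinks it by 2^2 = 4.
2^2 × A(h/2) = -39.7377427748; minus A(h) gives -29.8091073432.
R = (-29.8091073432)/3 = -9.9363691144
Shift from A(h/2): −0.0019334207.

-9.936369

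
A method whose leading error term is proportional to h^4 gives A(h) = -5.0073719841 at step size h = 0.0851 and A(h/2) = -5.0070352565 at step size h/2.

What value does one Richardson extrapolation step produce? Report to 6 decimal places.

r = 4, so 2^r = 16.
Weighted: (-80.1125641040) − (-5.0073719841) = -75.1051921199
Extrapolated: (-75.1051921199) / 15 = -5.0070128080
Shift from A(h/2): +0.0000224485.

-5.007013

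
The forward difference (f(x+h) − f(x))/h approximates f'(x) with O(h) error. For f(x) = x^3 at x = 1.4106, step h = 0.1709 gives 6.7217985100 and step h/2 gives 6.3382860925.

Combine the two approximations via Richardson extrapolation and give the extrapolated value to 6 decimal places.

5.954774

With r = 1 the leading error scales as h^1, so the weight is 2^1 = 2.
2·6.3382860925 = 12.6765721850; 12.6765721850 − 6.7217985100 = 5.9547736750
Divide by 2^1 − 1 = 1.
5.9547736750 ÷ 1 = 5.9547736750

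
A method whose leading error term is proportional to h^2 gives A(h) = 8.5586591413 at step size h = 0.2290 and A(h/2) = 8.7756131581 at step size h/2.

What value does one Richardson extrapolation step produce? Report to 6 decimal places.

r = 2: numerator weight 4, denominator 3.
Difference of the inputs: 8.7756131581 − 8.5586591413 = 0.2169540168
Divide by 2^2 − 1 = 3: 0.2169540168/3 = 0.0723180056
R = A(h/2) + (A(h/2) − A(h))/3 = 8.7756131581 + 0.0723180056 = 8.8479311637
Shift from A(h/2): +0.0723180056.

8.847931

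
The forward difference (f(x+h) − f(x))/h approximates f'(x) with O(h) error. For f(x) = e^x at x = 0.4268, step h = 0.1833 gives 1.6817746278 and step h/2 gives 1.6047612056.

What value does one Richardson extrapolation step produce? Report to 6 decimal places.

1.527748

The method has order 1: 2^1 = 2.
A(h/2) − A(h) = 1.6047612056 − 1.6817746278 = -0.0770134222
Divide by 2^1 − 1 = 1: (-0.0770134222)/1 = -0.0770134222
R = 1.6047612056 − 0.0770134222 = 1.5277477834
Shift from A(h/2): −0.0770134222.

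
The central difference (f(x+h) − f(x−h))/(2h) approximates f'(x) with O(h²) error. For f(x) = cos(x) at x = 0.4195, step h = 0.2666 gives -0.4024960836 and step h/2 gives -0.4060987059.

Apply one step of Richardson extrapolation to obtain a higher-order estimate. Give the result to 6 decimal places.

-0.407300

r = 2: numerator weight 4, denominator 3.
Weighted: (-1.6243948236) − (-0.4024960836) = -1.2218987400
(-1.2218987400) ÷ 3 = -0.4072995800
Gap between inputs: 3.603e-03; correction applied: −0.0012008741.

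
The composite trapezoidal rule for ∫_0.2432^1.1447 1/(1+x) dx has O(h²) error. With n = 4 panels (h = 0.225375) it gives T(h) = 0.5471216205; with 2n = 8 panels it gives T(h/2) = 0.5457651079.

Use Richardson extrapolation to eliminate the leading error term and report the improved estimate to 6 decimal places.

The method has order 2: 2^2 = 4.
A(h/2) − A(h) = 0.5457651079 − 0.5471216205 = -0.0013565126
Correction (A(h/2) − A(h))/(4 − 1) = (-0.0013565126)/3 = -0.0004521709
R = A(h/2) + (A(h/2) − A(h))/3 = 0.5457651079 − 0.0004521709 = 0.5453129370

0.545313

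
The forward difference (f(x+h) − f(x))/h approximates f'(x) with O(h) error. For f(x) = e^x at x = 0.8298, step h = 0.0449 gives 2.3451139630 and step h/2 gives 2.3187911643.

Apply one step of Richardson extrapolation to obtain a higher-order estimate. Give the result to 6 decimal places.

Method order is 1; weight 2^1 = 2.
2^1*A(h/2) = 4.6375823286; minus A(h) gives 2.2924683656.
Denominator 2 − 1 = 1.
(2*2.3187911643 − 2.3451139630)/(2 − 1) = 2.2924683656

2.292468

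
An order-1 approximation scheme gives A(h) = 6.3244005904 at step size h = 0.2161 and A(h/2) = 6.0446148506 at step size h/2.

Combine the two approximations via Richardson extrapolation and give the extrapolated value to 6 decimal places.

r = 1: numerator weight 2, denominator 1.
2^1×A(h/2) = 12.0892297012; minus A(h) gives 5.7648291108.
(2×6.0446148506 − 6.3244005904)/(2 − 1) = 5.7648291108
Gap between inputs: 2.798e-01; correction applied: −0.2797857398.

5.764829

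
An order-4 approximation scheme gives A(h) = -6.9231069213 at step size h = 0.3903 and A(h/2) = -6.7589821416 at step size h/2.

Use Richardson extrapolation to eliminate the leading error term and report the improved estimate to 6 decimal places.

Order 4 gives 2^r = 16 and 2^r − 1 = 15.
Numerator 16×A(h/2) − A(h) = 16×(-6.7589821416) − (-6.9231069213) = -101.2206073443
(-101.2206073443) ÷ 15 = -6.7480404896

-6.748040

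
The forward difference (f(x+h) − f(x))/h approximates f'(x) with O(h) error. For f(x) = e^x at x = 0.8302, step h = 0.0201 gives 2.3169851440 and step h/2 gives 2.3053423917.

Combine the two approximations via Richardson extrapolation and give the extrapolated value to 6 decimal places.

2.293700

Method order is 1; weight 2^1 = 2.
Weighted: 4.6106847834 − 2.3169851440 = 2.2936996394
(2×2.3053423917 − 2.3169851440)/(2 − 1) = 2.2936996394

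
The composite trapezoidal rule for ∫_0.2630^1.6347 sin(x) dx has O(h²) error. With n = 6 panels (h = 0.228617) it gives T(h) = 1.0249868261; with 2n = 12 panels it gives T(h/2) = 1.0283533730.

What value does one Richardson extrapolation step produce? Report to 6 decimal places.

Method order is 2; weight 2^2 = 4.
2^2·A(h/2) = 4.1134134920; minus A(h) gives 3.0884266659.
R = 3.0884266659/3 = 1.0294755553

1.029476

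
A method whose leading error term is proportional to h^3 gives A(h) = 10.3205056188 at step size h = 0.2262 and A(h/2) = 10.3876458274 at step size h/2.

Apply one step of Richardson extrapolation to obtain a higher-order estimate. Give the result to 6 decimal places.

10.397237

Error is O(h^3); halving h shrinks it by 2^3 = 8.
A(h/2) − A(h) = 10.3876458274 − 10.3205056188 = 0.0671402086
Divide by 2^3 − 1 = 7: 0.0671402086/7 = 0.0095914584
R = A(h/2) + (A(h/2) − A(h))/7 = 10.3876458274 + 0.0095914584 = 10.3972372858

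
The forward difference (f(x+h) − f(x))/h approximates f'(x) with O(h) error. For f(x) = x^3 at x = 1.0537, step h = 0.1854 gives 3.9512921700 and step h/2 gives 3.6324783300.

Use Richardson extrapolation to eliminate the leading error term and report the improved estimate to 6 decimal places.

3.313664

Error is O(h^1); halving h shrinks it by 2^1 = 2.
2×3.6324783300 = 7.2649566600; subtract 3.9512921700 → 3.3136644900
3.3136644900 ÷ 1 = 3.3136644900
Shift from A(h/2): −0.3188138400.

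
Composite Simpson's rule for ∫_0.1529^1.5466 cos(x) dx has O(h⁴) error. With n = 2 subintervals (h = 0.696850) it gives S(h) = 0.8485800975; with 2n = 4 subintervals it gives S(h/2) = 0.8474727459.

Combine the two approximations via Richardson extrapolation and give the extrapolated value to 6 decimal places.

Error is O(h^4); halving h shrinks it by 2^4 = 16.
Top: 16(0.8474727459) − (0.8485800975) = 12.7109838369
Extrapolated: 12.7109838369 / 15 = 0.8473989225
Shift from A(h/2): −0.0000738234.

0.847399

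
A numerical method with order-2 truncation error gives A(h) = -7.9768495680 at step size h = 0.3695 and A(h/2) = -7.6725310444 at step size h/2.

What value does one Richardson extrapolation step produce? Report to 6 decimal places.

-7.571092

Leading term ∝ h^2; use weight 4 = 2^2.
4 × (-7.6725310444) = -30.6901241776; (-30.6901241776) − (-7.9768495680) = -22.7132746096
Denominator 4 − 1 = 3.
So the Richardson estimate is -7.5710915365.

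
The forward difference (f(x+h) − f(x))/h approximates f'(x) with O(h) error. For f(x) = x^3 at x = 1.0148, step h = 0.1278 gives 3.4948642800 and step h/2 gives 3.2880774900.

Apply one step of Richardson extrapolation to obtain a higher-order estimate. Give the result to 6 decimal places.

Order 1 gives 2^r = 2 and 2^r − 1 = 1.
2^1 × A(h/2) = 6.5761549800; minus A(h) gives 3.0812907000.
Divide by 2^1 − 1 = 1.
Result: 3.0812907000
Correction |R − A(h/2)| = 2.068e-01; gap |A(h/2) − A(h)| = 2.068e-01.

3.081291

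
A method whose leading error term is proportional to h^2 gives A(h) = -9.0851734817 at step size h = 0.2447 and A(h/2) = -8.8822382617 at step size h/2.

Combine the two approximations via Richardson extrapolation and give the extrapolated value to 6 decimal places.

-8.814593

Error is O(h^2); halving h shrinks it by 2^2 = 4.
Numerator 4·A(h/2) − A(h) = 4·(-8.8822382617) − (-9.0851734817) = -26.4437795651
Divide by 2^2 − 1 = 3.
So the Richardson estimate is -8.8145931884.
Correction |R − A(h/2)| = 6.765e-02; gap |A(h/2) − A(h)| = 2.029e-01.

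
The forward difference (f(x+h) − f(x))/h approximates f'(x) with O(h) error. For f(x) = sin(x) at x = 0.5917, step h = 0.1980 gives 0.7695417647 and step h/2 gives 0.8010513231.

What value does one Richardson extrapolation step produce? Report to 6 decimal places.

Order 1 gives 2^r = 2 and 2^r − 1 = 1.
Top: 2(0.8010513231) − (0.7695417647) = 0.8325608815
Denominator 2 − 1 = 1.
(2·0.8010513231 − 0.7695417647)/(2 − 1) = 0.8325608815

0.832561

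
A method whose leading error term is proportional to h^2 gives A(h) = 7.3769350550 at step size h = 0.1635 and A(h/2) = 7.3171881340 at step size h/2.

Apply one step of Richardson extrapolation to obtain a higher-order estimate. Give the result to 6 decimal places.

Order 2 gives 2^r = 4 and 2^r − 1 = 3.
4*7.3171881340 = 29.2687525360; subtract 7.3769350550 → 21.8918174810
R = 21.8918174810/3 = 7.2972724937

7.297272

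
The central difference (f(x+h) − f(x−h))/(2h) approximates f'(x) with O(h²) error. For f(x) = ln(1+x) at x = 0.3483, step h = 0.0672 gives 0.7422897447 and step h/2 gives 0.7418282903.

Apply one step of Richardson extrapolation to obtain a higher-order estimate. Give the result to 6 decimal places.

0.741674

Method order is 2; weight 2^2 = 4.
Difference of the inputs: 0.7418282903 − 0.7422897447 = -0.0004614544
Correction (A(h/2) − A(h))/(4 − 1) = (-0.0004614544)/3 = -0.0001538181
R = 0.7418282903 − 0.0001538181 = 0.7416744722
Shift from A(h/2): −0.0001538181.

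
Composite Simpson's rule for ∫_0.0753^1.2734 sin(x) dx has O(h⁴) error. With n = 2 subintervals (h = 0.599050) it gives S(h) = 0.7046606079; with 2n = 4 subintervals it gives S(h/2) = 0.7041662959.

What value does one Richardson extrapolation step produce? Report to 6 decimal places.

Order 4 gives 2^r = 16 and 2^r − 1 = 15.
16×0.7041662959 = 11.2666607344; 11.2666607344 − 0.7046606079 = 10.5620001265
Divide by 2^4 − 1 = 15.
So the Richardson estimate is 0.7041333418.

0.704133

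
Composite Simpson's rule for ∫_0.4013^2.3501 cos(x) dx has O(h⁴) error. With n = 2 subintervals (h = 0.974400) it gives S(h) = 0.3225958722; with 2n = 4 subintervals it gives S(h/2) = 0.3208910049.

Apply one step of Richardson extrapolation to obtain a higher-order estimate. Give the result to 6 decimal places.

With r = 4 the leading error scales as h^4, so the weight is 2^4 = 16.
16 × 0.3208910049 = 5.1342560784; subtract 0.3225958722 → 4.8116602062
Denominator 16 − 1 = 15.
4.8116602062 ÷ 15 = 0.3207773471

0.320777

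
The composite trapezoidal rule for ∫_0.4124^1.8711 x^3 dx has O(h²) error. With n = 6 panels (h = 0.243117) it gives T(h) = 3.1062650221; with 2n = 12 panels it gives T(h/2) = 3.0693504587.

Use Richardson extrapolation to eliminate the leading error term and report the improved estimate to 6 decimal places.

Error is O(h^2); halving h shrinks it by 2^2 = 4.
4·3.0693504587 − 3.1062650221 = 9.1711368127
Divide by 2^2 − 1 = 3.
Result: 3.0570456042

3.057046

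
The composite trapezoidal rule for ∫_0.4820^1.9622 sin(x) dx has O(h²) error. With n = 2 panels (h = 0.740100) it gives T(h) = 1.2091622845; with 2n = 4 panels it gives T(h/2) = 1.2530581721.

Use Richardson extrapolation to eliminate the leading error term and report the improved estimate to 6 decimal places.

1.267690

Order 2 gives 2^r = 4 and 2^r − 1 = 3.
2^2*A(h/2) = 5.0122326884; minus A(h) gives 3.8030704039.
Divide by 2^2 − 1 = 3.
Result: 1.2676901346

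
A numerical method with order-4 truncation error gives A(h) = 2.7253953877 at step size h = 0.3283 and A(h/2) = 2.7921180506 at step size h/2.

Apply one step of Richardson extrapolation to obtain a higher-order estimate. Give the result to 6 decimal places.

2.796566

Error is O(h^4); halving h shrinks it by 2^4 = 16.
Difference of the inputs: 2.7921180506 − 2.7253953877 = 0.0667226629
Divide by 2^4 − 1 = 15: 0.0667226629/15 = 0.0044481775
R = 2.7921180506 + 0.0044481775 = 2.7965662281
Shift from A(h/2): +0.0044481775.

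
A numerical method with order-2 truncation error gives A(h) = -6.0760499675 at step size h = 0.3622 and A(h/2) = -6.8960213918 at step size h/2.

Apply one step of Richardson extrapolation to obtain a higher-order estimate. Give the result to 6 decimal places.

-7.169345

Order 2 gives 2^r = 4 and 2^r − 1 = 3.
4 × (-6.8960213918) = -27.5840855672; (-27.5840855672) − (-6.0760499675) = -21.5080355997
Divide by 2^2 − 1 = 3.
So the Richardson estimate is -7.1693451999.
Gap between inputs: 8.200e-01; correction applied: −0.2733238081.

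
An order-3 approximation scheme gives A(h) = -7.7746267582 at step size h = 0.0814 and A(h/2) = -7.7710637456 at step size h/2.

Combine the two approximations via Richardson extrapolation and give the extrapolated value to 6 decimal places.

r = 3: numerator weight 8, denominator 7.
8·(-7.7710637456) = -62.1685099648; (-62.1685099648) − (-7.7746267582) = -54.3938832066
Divide by 2^3 − 1 = 7.
So the Richardson estimate is -7.7705547438.
Correction |R − A(h/2)| = 5.090e-04; gap |A(h/2) − A(h)| = 3.563e-03.

-7.770555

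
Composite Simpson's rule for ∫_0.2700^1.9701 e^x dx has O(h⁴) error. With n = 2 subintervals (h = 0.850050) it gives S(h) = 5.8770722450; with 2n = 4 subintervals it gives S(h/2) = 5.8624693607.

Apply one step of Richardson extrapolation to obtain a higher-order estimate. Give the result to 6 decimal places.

With r = 4 the leading error scales as h^4, so the weight is 2^4 = 16.
2^4 × A(h/2) = 93.7995097712; minus A(h) gives 87.9224375262.
Denominator 16 − 1 = 15.
(16 × 5.8624693607 − 5.8770722450)/(16 − 1) = 5.8614958351
Gap between inputs: 1.460e-02; correction applied: −0.0009735256.

5.861496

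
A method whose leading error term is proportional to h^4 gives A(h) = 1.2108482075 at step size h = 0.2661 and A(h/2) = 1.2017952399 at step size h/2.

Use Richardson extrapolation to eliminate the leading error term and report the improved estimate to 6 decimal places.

Order 4 gives 2^r = 16 and 2^r − 1 = 15.
A(h/2) − A(h) = 1.2017952399 − 1.2108482075 = -0.0090529676
Divide by 2^4 − 1 = 15: (-0.0090529676)/15 = -0.0006035312
R = 1.2017952399 − 0.0006035312 = 1.2011917087

1.201192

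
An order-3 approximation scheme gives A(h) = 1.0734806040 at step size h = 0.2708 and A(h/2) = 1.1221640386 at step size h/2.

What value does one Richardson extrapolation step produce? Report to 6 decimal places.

1.129119

r = 3: numerator weight 8, denominator 7.
2^3·A(h/2) = 8.9773123088; minus A(h) gives 7.9038317048.
Denominator 8 − 1 = 7.
Result: 1.1291188150
Shift from A(h/2): +0.0069547764.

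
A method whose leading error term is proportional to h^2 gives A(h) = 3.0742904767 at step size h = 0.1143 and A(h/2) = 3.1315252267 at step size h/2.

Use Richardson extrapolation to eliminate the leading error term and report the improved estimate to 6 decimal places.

3.150603

Error is O(h^2); halving h shrinks it by 2^2 = 4.
Weighted: 12.5261009068 − 3.0742904767 = 9.4518104301
Divide by 2^2 − 1 = 3.
9.4518104301 ÷ 3 = 3.1506034767
Gap between inputs: 5.723e-02; correction applied: +0.0190782500.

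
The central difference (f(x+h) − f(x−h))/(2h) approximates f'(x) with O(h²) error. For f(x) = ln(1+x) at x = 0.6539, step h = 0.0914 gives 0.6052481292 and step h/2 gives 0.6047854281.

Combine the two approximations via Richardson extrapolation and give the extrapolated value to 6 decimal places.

0.604631

With r = 2 the leading error scales as h^2, so the weight is 2^2 = 4.
4·0.6047854281 = 2.4191417124; subtract 0.6052481292 → 1.8138935832
R = 1.8138935832/3 = 0.6046311944
Shift from A(h/2): −0.0001542337.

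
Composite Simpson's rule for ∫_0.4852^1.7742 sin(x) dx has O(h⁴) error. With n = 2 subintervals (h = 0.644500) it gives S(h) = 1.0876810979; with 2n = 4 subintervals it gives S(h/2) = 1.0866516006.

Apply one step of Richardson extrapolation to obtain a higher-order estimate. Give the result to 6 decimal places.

1.086583

Method order is 4; weight 2^4 = 16.
Numerator 16·A(h/2) − A(h) = 16·1.0866516006 − 1.0876810979 = 16.2987445117
Denominator 16 − 1 = 15.
(16·1.0866516006 − 1.0876810979)/(16 − 1) = 1.0865829674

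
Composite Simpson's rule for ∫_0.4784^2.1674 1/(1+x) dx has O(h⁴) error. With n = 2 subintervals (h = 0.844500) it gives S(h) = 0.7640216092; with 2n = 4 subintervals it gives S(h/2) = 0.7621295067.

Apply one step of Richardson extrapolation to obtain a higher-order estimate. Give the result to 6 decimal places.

0.762003

r = 4: numerator weight 16, denominator 15.
Top: 16(0.7621295067) − (0.7640216092) = 11.4300504980
Denominator 16 − 1 = 15.
(16×0.7621295067 − 0.7640216092)/(16 − 1) = 0.7620033665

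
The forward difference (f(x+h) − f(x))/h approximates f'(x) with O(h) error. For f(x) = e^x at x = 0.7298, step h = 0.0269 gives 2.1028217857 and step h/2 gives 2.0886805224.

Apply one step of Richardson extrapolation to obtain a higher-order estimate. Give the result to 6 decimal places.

2.074539

r = 1, so 2^r = 2.
2·2.0886805224 = 4.1773610448; subtract 2.1028217857 → 2.0745392591
Denominator 2 − 1 = 1.
So the Richardson estimate is 2.0745392591.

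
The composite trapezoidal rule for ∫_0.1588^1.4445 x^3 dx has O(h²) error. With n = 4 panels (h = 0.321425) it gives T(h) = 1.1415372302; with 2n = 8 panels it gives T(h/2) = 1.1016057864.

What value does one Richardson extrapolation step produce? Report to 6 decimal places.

1.088295

Leading term ∝ h^2; use weight 4 = 2^2.
Top: 4(1.1016057864) − (1.1415372302) = 3.2648859154
3.2648859154 ÷ 3 = 1.0882953051
Shift from A(h/2): −0.0133104813.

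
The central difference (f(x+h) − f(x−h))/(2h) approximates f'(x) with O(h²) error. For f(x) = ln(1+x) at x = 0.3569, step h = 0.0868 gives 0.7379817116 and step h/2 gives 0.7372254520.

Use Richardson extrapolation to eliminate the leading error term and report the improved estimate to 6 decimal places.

With r = 2 the leading error scales as h^2, so the weight is 2^2 = 4.
4·0.7372254520 = 2.9489018080; subtract 0.7379817116 → 2.2109200964
Denominator 4 − 1 = 3.
(4·0.7372254520 − 0.7379817116)/(4 − 1) = 0.7369733655

0.736973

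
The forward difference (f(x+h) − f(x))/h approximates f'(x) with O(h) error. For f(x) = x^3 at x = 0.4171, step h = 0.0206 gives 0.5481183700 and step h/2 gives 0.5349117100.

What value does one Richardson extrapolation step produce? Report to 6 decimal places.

Order 1 gives 2^r = 2 and 2^r − 1 = 1.
Top: 2(0.5349117100) − (0.5481183700) = 0.5217050500
Extrapolated: 0.5217050500 / 1 = 0.5217050500
Shift from A(h/2): −0.0132066600.

0.521705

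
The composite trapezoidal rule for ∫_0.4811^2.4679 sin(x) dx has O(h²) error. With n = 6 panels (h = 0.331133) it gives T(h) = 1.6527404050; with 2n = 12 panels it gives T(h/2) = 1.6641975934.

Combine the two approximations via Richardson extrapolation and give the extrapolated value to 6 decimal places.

r = 2, so 2^r = 4.
4×1.6641975934 = 6.6567903736; subtract 1.6527404050 → 5.0040499686
5.0040499686 ÷ 3 = 1.6680166562

1.668017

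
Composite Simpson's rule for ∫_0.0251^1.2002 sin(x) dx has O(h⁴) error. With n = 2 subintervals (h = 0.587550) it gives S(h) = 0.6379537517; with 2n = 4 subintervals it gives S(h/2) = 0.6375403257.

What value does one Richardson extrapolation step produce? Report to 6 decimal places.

0.637513

r = 4: numerator weight 16, denominator 15.
16 × 0.6375403257 − 0.6379537517 = 9.5626914595
Extrapolated: 9.5626914595 / 15 = 0.6375127640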